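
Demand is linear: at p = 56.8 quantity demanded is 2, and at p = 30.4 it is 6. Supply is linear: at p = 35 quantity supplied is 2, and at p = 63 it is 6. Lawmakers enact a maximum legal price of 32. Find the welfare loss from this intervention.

28.06

Demand slope = (30.4 − 56.8)/(6 − 2) = −6.6, so p = 70 − 6.6q.
Supply slope = (63 − 35)/(6 − 2) = 7, so p = 21 + 7q.
Competitive equilibrium: 70 − 6.6q = 21 + 7q → q* = 3.6029, p* = 46.2206.
At the ceiling p = 32, quantity supplied = (32 − 21)/7 = 1.5714.
Willingness to pay at q' = 1.5714: 70 − 6.6·1.5714 = 59.6288.
Δq = 3.6029 − 1.5714 = 2.0315; wedge = 59.6288 − 32 = 27.6288.
Welfare loss = ½ × 2.0315 × 27.6288 = 28.06.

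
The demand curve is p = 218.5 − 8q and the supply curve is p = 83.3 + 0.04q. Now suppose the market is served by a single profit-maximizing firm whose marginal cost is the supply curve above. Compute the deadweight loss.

282.77

Competitive equilibrium: 218.5 − 8q = 83.3 + 0.04q → q* = 16.8159, p* = 83.9726.
Marginal revenue: MR = 218.5 − 16q. Set MR = MC: 218.5 − 16q = 83.3 + 0.04q → q_m = 8.4289.
Price p_m = 218.5 − 8·8.4289 = 151.0688; MC(q_m) = 83.3 + 0.04·8.4289 = 83.6372.
Competitive q* = 16.8159, so Δq = 8.387; wedge = 151.0688 − 83.6372 = 67.4316.
Deadweight loss = ½ × 8.387 × 67.4316 = 282.77.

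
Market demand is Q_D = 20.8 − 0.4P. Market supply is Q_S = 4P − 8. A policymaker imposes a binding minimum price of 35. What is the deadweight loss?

In inverse form: demand P = 52 − 2.5Q, supply P = 2 + 0.25Q.
Competitive equilibrium: 52 − 2.5Q = 2 + 0.25Q → Q* = 18.1818, P* = 6.5455.
At the floor P = 35, quantity demanded = (52 − 35)/2.5 = 6.8.
Sellers' marginal cost at Q' = 6.8: 2 + 0.25·6.8 = 3.7.
ΔQ = 18.1818 − 6.8 = 11.3818; wedge = 35 − 3.7 = 31.3.
Deadweight loss = ½ × 11.3818 × 31.3 = 178.13.

178.13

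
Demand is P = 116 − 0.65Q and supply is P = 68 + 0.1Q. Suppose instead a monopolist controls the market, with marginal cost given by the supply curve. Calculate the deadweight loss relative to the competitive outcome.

331.10

Competitive equilibrium: 116 − 0.65Q = 68 + 0.1Q → Q* = 64, P* = 74.4.
Marginal revenue: MR = 116 − 1.3Q. Set MR = MC: 116 − 1.3Q = 68 + 0.1Q → Q_m = 34.2857.
Price P_m = 116 − 0.65·34.2857 = 93.7143; MC(Q_m) = 68 + 0.1·34.2857 = 71.4286.
Competitive Q* = 64, so ΔQ = 29.7143; wedge = 93.7143 − 71.4286 = 22.2857.
Deadweight loss = ½ × 29.7143 × 22.2857 = 331.10.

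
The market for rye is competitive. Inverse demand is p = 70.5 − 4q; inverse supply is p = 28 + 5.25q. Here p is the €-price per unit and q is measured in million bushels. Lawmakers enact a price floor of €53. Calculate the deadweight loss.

Competitive equilibrium: 70.5 − 4q = 28 + 5.25q → q* = 4.5946, p* = 52.1216.
At the floor p = 53, quantity demanded = (70.5 − 53)/4 = 4.375.
Sellers' marginal cost at q' = 4.375: 28 + 5.25·4.375 = 50.9688.
Δq = 4.5946 − 4.375 = 0.2196; wedge = 53 − 50.9688 = 2.0312.
DWL = ½ × 0.2196 × 2.0312 = €0.22 million.

€0.22 million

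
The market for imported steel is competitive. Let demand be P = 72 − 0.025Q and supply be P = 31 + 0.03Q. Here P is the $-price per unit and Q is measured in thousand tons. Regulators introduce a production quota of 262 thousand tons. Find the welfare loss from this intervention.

$6427.53 thousand

Competitive equilibrium: 72 − 0.025Q = 31 + 0.03Q → Q* = 745.4545, P* = 53.3636.
At Q = 262: demand price = 72 − 0.025·262 = 65.45; supply price = 31 + 0.03·262 = 38.86.
ΔQ = 745.4545 − 262 = 483.4545; wedge = 65.45 − 38.86 = 26.59.
DWL = ½ × 483.4545 × 26.59 = $6427.53 thousand.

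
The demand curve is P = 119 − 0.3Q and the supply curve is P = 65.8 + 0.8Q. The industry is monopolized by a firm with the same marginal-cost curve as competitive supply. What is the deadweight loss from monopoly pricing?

59.07

Competitive equilibrium: 119 − 0.3Q = 65.8 + 0.8Q → Q* = 48.3636, P* = 104.4909.
Marginal revenue: MR = 119 − 0.6Q. Set MR = MC: 119 − 0.6Q = 65.8 + 0.8Q → Q_m = 38.
Price P_m = 119 − 0.3·38 = 107.6; MC(Q_m) = 65.8 + 0.8·38 = 96.2.
Competitive Q* = 48.3636, so ΔQ = 10.3636; wedge = 107.6 − 96.2 = 11.4.
DWL = ½ × 10.3636 × 11.4 = 59.07.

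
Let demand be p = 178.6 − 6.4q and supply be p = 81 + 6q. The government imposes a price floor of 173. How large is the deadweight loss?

Competitive equilibrium: 178.6 − 6.4q = 81 + 6q → q* = 7.871, p* = 128.2258.
At the floor p = 173, quantity demanded = (178.6 − 173)/6.4 = 0.875.
Sellers' marginal cost at q' = 0.875: 81 + 6·0.875 = 86.25.
Δq = 7.871 − 0.875 = 6.996; wedge = 173 − 86.25 = 86.75.
DWL = ½ × 6.996 × 86.75 = 303.45.

303.45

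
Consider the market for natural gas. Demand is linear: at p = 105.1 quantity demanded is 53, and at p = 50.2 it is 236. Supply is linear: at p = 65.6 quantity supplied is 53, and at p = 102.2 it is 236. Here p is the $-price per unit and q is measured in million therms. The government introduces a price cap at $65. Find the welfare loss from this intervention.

$1681 million

Demand slope = (50.2 − 105.1)/(236 − 53) = −0.3, so p = 121 − 0.3q.
Supply slope = (102.2 − 65.6)/(236 − 53) = 0.2, so p = 55 + 0.2q.
Competitive equilibrium: 121 − 0.3q = 55 + 0.2q → q* = 132, p* = 81.4.
At the ceiling p = 65, quantity supplied = (65 − 55)/0.2 = 50.
Willingness to pay at q' = 50: 121 − 0.3·50 = 106.
Δq = 132 − 50 = 82; wedge = 106 − 65 = 41.
Deadweight loss = ½ × 82 × 41 = $1681 million.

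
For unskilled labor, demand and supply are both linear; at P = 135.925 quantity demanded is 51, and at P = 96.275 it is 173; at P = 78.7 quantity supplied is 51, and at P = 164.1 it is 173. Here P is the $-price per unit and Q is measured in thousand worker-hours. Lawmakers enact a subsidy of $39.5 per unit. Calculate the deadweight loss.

Demand slope = (96.275 − 135.925)/(173 − 51) = −0.325, so P = 152.5 − 0.325Q.
Supply slope = (164.1 − 78.7)/(173 − 51) = 0.7, so P = 43 + 0.7Q.
Competitive equilibrium: 152.5 − 0.325Q = 43 + 0.7Q → Q* = 106.8293, P* = 117.7805.
The subsidy lowers effective supply by 39.5: P = 3.5 + 0.7Q.
New quantity: 152.5 − 0.325Q = 3.5 + 0.7Q → Q' = 145.3659.
Overproduction ΔQ = 145.3659 − 106.8293 = 38.5366; wedge = subsidy = 39.5.
DWL = ½ × 38.5366 × 39.5 = $761.10 thousand.

$761.10 thousand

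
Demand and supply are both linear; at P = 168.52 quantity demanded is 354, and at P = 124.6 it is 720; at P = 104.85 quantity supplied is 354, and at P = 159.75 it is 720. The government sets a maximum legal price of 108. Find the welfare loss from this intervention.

6229.63

Demand slope = (124.6 − 168.52)/(720 − 354) = −0.12, so P = 211 − 0.12Q.
Supply slope = (159.75 − 104.85)/(720 − 354) = 0.15, so P = 51.75 + 0.15Q.
Competitive equilibrium: 211 − 0.12Q = 51.75 + 0.15Q → Q* = 589.8148, P* = 140.2222.
At the ceiling P = 108, quantity supplied = (108 − 51.75)/0.15 = 375.
Willingness to pay at Q' = 375: 211 − 0.12·375 = 166.
ΔQ = 589.8148 − 375 = 214.8148; wedge = 166 − 108 = 58.
DWL = ½ × 214.8148 × 58 = 6229.63.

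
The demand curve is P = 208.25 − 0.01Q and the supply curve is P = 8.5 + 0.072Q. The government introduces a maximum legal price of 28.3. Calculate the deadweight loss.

Competitive equilibrium: 208.25 − 0.01Q = 8.5 + 0.072Q → Q* = 2435.9756, P* = 183.8902.
At the ceiling P = 28.3, quantity supplied = (28.3 − 8.5)/0.072 = 275.
Willingness to pay at Q' = 275: 208.25 − 0.01·275 = 205.5.
ΔQ = 2435.9756 − 275 = 2160.9756; wedge = 205.5 − 28.3 = 177.2.
Deadweight loss = ½ × 2160.9756 × 177.2 = 191462.44.

191462.44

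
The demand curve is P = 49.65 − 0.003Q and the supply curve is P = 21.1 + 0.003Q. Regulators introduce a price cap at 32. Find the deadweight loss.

3796.875

Competitive equilibrium: 49.65 − 0.003Q = 21.1 + 0.003Q → Q* = 4758.3333, P* = 35.375.
At the ceiling P = 32, quantity supplied = (32 − 21.1)/0.003 = 3633.3333.
Willingness to pay at Q' = 3633.3333: 49.65 − 0.003·3633.3333 = 38.75.
ΔQ = 4758.3333 − 3633.3333 = 1125; wedge = 38.75 − 32 = 6.75.
DWL = ½ × 1125 × 6.75 = 3796.875.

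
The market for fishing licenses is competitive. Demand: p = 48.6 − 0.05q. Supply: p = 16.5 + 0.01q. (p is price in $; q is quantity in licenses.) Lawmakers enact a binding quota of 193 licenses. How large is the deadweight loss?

Competitive equilibrium: 48.6 − 0.05q = 16.5 + 0.01q → q* = 535, p* = 21.85.
At q = 193: demand price = 48.6 − 0.05·193 = 38.95; supply price = 16.5 + 0.01·193 = 18.43.
Δq = 535 − 193 = 342; wedge = 38.95 − 18.43 = 20.52.
The triangle = ½ × 342 × 20.52 = $3508.92.

$3508.92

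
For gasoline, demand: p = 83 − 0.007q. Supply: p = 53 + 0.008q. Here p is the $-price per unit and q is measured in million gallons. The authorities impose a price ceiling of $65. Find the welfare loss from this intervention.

Competitive equilibrium: 83 − 0.007q = 53 + 0.008q → q* = 2000, p* = 69.
At the ceiling p = 65, quantity supplied = (65 − 53)/0.008 = 1500.
Willingness to pay at q' = 1500: 83 − 0.007·1500 = 72.5.
Δq = 2000 − 1500 = 500; wedge = 72.5 − 65 = 7.5.
The triangle = ½ × 500 × 7.5 = $1875 million.

$1875 million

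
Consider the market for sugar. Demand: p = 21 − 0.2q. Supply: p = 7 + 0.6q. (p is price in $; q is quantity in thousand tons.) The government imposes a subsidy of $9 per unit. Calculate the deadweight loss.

Competitive equilibrium: 21 − 0.2q = 7 + 0.6q → q* = 17.5, p* = 17.5.
The subsidy lowers effective supply by 9: p = 0.6q − 2.
New quantity: 21 − 0.2q = 0.6q − 2 → q' = 28.75.
Overproduction Δq = 28.75 − 17.5 = 11.25; wedge = subsidy = 9.
Welfare loss = ½ × 11.25 × 9 = $50.625 thousand.

$50.625 thousand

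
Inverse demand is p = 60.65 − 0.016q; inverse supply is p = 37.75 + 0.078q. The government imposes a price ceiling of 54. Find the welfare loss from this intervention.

58.51

Competitive equilibrium: 60.65 − 0.016q = 37.75 + 0.078q → q* = 243.617, p* = 56.7521.
At the ceiling p = 54, quantity supplied = (54 − 37.75)/0.078 = 208.3333.
Willingness to pay at q' = 208.3333: 60.65 − 0.016·208.3333 = 57.3167.
Δq = 243.617 − 208.3333 = 35.2837; wedge = 57.3167 − 54 = 3.3167.
Deadweight loss = ½ × 35.2837 × 3.3167 = 58.51.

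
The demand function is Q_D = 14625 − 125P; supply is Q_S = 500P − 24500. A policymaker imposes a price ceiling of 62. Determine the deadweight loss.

In inverse form: demand P = 117 − 0.008Q, supply P = 49 + 0.002Q.
Competitive equilibrium: 117 − 0.008Q = 49 + 0.002Q → Q* = 6800, P* = 62.6.
At the ceiling P = 62, quantity supplied = (62 − 49)/0.002 = 6500.
Willingness to pay at Q' = 6500: 117 − 0.008·6500 = 65.
ΔQ = 6800 − 6500 = 300; wedge = 65 − 62 = 3.
DWL = ½ × 300 × 3 = 450.

450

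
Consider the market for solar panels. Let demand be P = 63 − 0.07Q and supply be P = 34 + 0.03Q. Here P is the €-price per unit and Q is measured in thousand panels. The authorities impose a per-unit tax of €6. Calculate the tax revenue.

€1380 thousand

Competitive equilibrium: 63 − 0.07Q = 34 + 0.03Q → Q* = 290, P* = 42.7.
With the tax, the buyer price exceeds the seller price by 6: (63 − 0.07Q) − (34 + 0.03Q) = 6 → Q' = 230.
Tax revenue = 6 × 230 = €1380 thousand.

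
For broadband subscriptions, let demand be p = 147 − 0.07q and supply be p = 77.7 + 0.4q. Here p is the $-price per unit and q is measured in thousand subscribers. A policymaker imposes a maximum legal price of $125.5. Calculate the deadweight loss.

Competitive equilibrium: 147 − 0.07q = 77.7 + 0.4q → q* = 147.4468, p* = 136.6787.
At the ceiling p = 125.5, quantity supplied = (125.5 − 77.7)/0.4 = 119.5.
Willingness to pay at q' = 119.5: 147 − 0.07·119.5 = 138.635.
Δq = 147.4468 − 119.5 = 27.9468; wedge = 138.635 − 125.5 = 13.135.
The triangle = ½ × 27.9468 × 13.135 = $183.54 thousand.

$183.54 thousand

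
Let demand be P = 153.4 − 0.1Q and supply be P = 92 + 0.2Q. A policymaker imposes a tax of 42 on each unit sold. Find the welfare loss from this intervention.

2940

Competitive equilibrium: 153.4 − 0.1Q = 92 + 0.2Q → Q* = 204.6667, P* = 132.9333.
With the tax, the buyer price exceeds the seller price by 42: (153.4 − 0.1Q) − (92 + 0.2Q) = 42 → Q' = 64.6667.
ΔQ = 204.6667 − 64.6667 = 140; the wedge equals the tax, 42.
Deadweight loss = ½ × 140 × 42 = 2940.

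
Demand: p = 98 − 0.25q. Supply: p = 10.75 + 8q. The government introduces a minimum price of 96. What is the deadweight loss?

Competitive equilibrium: 98 − 0.25q = 10.75 + 8q → q* = 10.5758, p* = 95.3561.
At the floor p = 96, quantity demanded = (98 − 96)/0.25 = 8.
Sellers' marginal cost at q' = 8: 10.75 + 8·8 = 74.75.
Δq = 10.5758 − 8 = 2.5758; wedge = 96 − 74.75 = 21.25.
Deadweight loss = ½ × 2.5758 × 21.25 = 27.37.

27.37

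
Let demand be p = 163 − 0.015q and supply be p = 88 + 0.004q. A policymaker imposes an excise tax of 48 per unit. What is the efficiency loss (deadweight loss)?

Competitive equilibrium: 163 − 0.015q = 88 + 0.004q → q* = 3947.3684, p* = 103.7895.
With the tax, the buyer price exceeds the seller price by 48: (163 − 0.015q) − (88 + 0.004q) = 48 → q' = 1421.0526.
Δq = 3947.3684 − 1421.0526 = 2526.3158; the wedge equals the tax, 48.
Welfare loss = ½ × 2526.3158 × 48 = 60631.58.

60631.58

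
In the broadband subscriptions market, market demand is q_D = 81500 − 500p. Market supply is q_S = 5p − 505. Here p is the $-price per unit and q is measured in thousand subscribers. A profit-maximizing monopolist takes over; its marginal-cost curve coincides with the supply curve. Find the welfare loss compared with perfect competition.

$0.91 thousand

In inverse form: demand p = 163 − 0.002q, supply p = 101 + 0.2q.
Competitive equilibrium: 163 − 0.002q = 101 + 0.2q → q* = 306.9307, p* = 162.3861.
Marginal revenue: MR = 163 − 0.004q. Set MR = MC: 163 − 0.004q = 101 + 0.2q → q_m = 303.9216.
Price p_m = 163 − 0.002·303.9216 = 162.3922; MC(q_m) = 101 + 0.2·303.9216 = 161.7843.
Competitive q* = 306.9307, so Δq = 3.0091; wedge = 162.3922 − 161.7843 = 0.6079.
The triangle = ½ × 3.0091 × 0.6079 = $0.91 thousand.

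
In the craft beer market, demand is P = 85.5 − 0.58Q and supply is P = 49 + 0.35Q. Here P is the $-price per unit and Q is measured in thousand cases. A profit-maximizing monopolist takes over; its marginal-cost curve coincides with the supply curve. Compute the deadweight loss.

$105.68 thousand

Competitive equilibrium: 85.5 − 0.58Q = 49 + 0.35Q → Q* = 39.24731, P* = 62.73656.
Marginal revenue: MR = 85.5 − 1.16Q. Set MR = MC: 85.5 − 1.16Q = 49 + 0.35Q → Q_m = 24.17219.
Price P_m = 85.5 − 0.58·24.17219 = 71.48013; MC(Q_m) = 49 + 0.35·24.17219 = 57.46027.
Competitive Q* = 39.24731, so ΔQ = 15.07512; wedge = 71.48013 − 57.46027 = 14.01986.
The triangle = ½ × 15.07512 × 14.01986 = $105.68 thousand.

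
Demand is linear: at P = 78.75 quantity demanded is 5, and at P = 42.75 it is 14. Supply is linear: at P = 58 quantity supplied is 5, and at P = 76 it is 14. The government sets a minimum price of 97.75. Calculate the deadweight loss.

Demand slope = (42.75 − 78.75)/(14 − 5) = −4, so P = 98.75 − 4Q.
Supply slope = (76 − 58)/(14 − 5) = 2, so P = 48 + 2Q.
Competitive equilibrium: 98.75 − 4Q = 48 + 2Q → Q* = 8.4583, P* = 64.9167.
At the floor P = 97.75, quantity demanded = (98.75 − 97.75)/4 = 0.25.
Sellers' marginal cost at Q' = 0.25: 48 + 2·0.25 = 48.5.
ΔQ = 8.4583 − 0.25 = 8.2083; wedge = 97.75 − 48.5 = 49.25.
Deadweight loss = ½ × 8.2083 × 49.25 = 202.13.

202.13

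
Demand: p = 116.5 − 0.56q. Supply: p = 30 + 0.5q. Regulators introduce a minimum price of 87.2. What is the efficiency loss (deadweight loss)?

454.45

Competitive equilibrium: 116.5 − 0.56q = 30 + 0.5q → q* = 81.6038, p* = 70.8019.
At the floor p = 87.2, quantity demanded = (116.5 − 87.2)/0.56 = 52.3214.
Sellers' marginal cost at q' = 52.3214: 30 + 0.5·52.3214 = 56.1607.
Δq = 81.6038 − 52.3214 = 29.2824; wedge = 87.2 − 56.1607 = 31.0393.
Welfare loss = ½ × 29.2824 × 31.0393 = 454.45.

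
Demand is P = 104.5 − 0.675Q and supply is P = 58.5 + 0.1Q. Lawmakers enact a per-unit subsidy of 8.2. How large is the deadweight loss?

Competitive equilibrium: 104.5 − 0.675Q = 58.5 + 0.1Q → Q* = 59.3548, P* = 64.4355.
The subsidy lowers effective supply by 8.2: P = 50.3 + 0.1Q.
New quantity: 104.5 − 0.675Q = 50.3 + 0.1Q → Q' = 69.9355.
Overproduction ΔQ = 69.9355 − 59.3548 = 10.5807; wedge = subsidy = 8.2.
Deadweight loss = ½ × 10.5807 × 8.2 = 43.38.

43.38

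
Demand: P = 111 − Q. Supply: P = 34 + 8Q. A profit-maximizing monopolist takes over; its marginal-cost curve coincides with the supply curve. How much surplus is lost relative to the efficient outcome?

Competitive equilibrium: 111 − Q = 34 + 8Q → Q* = 8.5556, P* = 102.4444.
Marginal revenue: MR = 111 − 2Q. Set MR = MC: 111 − 2Q = 34 + 8Q → Q_m = 7.7.
Price P_m = 111 − 1·7.7 = 103.3; MC(Q_m) = 34 + 8·7.7 = 95.6.
Competitive Q* = 8.5556, so ΔQ = 0.8556; wedge = 103.3 − 95.6 = 7.7.
Welfare loss = ½ × 0.8556 × 7.7 = 3.29.

3.29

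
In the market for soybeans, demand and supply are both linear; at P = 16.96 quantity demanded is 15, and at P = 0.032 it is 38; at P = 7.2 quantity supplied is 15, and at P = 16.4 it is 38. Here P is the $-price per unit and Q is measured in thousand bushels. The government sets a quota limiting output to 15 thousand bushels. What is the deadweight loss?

$41.93 thousand

Demand slope = (0.032 − 16.96)/(38 − 15) = −0.736, so P = 28 − 0.736Q.
Supply slope = (16.4 − 7.2)/(38 − 15) = 0.4, so P = 1.2 + 0.4Q.
Competitive equilibrium: 28 − 0.736Q = 1.2 + 0.4Q → Q* = 23.5915, P* = 10.6366.
At Q = 15: demand price = 28 − 0.736·15 = 16.96; supply price = 1.2 + 0.4·15 = 7.2.
ΔQ = 23.5915 − 15 = 8.5915; wedge = 16.96 − 7.2 = 9.76.
Welfare loss = ½ × 8.5915 × 9.76 = $41.93 thousand.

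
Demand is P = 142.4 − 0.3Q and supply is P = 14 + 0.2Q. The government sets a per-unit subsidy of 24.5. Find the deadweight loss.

Competitive equilibrium: 142.4 − 0.3Q = 14 + 0.2Q → Q* = 256.8, P* = 65.36.
The subsidy lowers effective supply by 24.5: P = 0.2Q − 10.5.
New quantity: 142.4 − 0.3Q = 0.2Q − 10.5 → Q' = 305.8.
Overproduction ΔQ = 305.8 − 256.8 = 49; wedge = subsidy = 24.5.
DWL = ½ × 49 × 24.5 = 600.25.

600.25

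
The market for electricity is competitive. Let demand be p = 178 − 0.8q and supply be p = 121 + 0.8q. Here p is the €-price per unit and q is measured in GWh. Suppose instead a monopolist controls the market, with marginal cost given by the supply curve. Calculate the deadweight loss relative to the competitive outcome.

Competitive equilibrium: 178 − 0.8q = 121 + 0.8q → q* = 35.625, p* = 149.5.
Marginal revenue: MR = 178 − 1.6q. Set MR = MC: 178 − 1.6q = 121 + 0.8q → q_m = 23.75.
Price p_m = 178 − 0.8·23.75 = 159; MC(q_m) = 121 + 0.8·23.75 = 140.
Competitive q* = 35.625, so Δq = 11.875; wedge = 159 − 140 = 19.
Welfare loss = ½ × 11.875 × 19 = €112.81.

€112.81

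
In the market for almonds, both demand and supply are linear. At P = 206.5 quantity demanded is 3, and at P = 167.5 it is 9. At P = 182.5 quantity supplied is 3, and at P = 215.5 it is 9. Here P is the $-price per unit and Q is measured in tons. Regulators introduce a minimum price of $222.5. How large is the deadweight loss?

$119.43

Demand slope = (167.5 − 206.5)/(9 − 3) = −6.5, so P = 226 − 6.5Q.
Supply slope = (215.5 − 182.5)/(9 − 3) = 5.5, so P = 166 + 5.5Q.
Competitive equilibrium: 226 − 6.5Q = 166 + 5.5Q → Q* = 5, P* = 193.5.
At the floor P = 222.5, quantity demanded = (226 − 222.5)/6.5 = 0.5385.
Sellers' marginal cost at Q' = 0.5385: 166 + 5.5·0.5385 = 168.9618.
ΔQ = 5 − 0.5385 = 4.4615; wedge = 222.5 − 168.9618 = 53.5382.
DWL = ½ × 4.4615 × 53.5382 = $119.43.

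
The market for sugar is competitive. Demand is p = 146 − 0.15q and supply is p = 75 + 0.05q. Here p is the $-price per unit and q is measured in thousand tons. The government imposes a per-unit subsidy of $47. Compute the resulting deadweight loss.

$5522.50 thousand

Competitive equilibrium: 146 − 0.15q = 75 + 0.05q → q* = 355, p* = 92.75.
The subsidy lowers effective supply by 47: p = 28 + 0.05q.
New quantity: 146 − 0.15q = 28 + 0.05q → q' = 590.
Overproduction Δq = 590 − 355 = 235; wedge = subsidy = 47.
DWL = ½ × 235 × 47 = $5522.50 thousand.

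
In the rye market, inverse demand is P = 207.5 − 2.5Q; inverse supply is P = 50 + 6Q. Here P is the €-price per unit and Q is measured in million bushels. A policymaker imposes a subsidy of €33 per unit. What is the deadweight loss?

€64.06 million

Competitive equilibrium: 207.5 − 2.5Q = 50 + 6Q → Q* = 18.5294, P* = 161.1765.
The subsidy lowers effective supply by 33: P = 17 + 6Q.
New quantity: 207.5 − 2.5Q = 17 + 6Q → Q' = 22.4118.
Overproduction ΔQ = 22.4118 − 18.5294 = 3.8824; wedge = subsidy = 33.
The triangle = ½ × 3.8824 × 33 = €64.06 million.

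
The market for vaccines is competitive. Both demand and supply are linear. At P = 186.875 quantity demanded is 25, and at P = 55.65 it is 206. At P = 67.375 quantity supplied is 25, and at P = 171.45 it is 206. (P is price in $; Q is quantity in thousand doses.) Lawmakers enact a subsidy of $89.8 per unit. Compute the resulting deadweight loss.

Demand slope = (55.65 − 186.875)/(206 − 25) = −0.725, so P = 205 − 0.725Q.
Supply slope = (171.45 − 67.375)/(206 − 25) = 0.575, so P = 53 + 0.575Q.
Competitive equilibrium: 205 − 0.725Q = 53 + 0.575Q → Q* = 116.9231, P* = 120.2308.
The subsidy lowers effective supply by 89.8: P = 0.575Q − 36.8.
New quantity: 205 − 0.725Q = 0.575Q − 36.8 → Q' = 186.
Overproduction ΔQ = 186 − 116.9231 = 69.0769; wedge = subsidy = 89.8.
Deadweight loss = ½ × 69.0769 × 89.8 = $3101.55 thousand.

$3101.55 thousand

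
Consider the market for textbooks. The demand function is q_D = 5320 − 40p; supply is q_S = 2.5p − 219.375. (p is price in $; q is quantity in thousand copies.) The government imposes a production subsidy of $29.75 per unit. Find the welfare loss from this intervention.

In inverse form: demand p = 133 − 0.025q, supply p = 87.75 + 0.4q.
Competitive equilibrium: 133 − 0.025q = 87.75 + 0.4q → q* = 106.4706, p* = 130.3382.
The subsidy lowers effective supply by 29.75: p = 58 + 0.4q.
New quantity: 133 − 0.025q = 58 + 0.4q → q' = 176.4706.
Overproduction Δq = 176.4706 − 106.4706 = 70; wedge = subsidy = 29.75.
The triangle = ½ × 70 × 29.75 = $1041.25 thousand.

$1041.25 thousand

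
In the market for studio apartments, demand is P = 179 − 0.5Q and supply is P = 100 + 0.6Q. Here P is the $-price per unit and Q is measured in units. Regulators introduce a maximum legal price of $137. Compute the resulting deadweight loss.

Competitive equilibrium: 179 − 0.5Q = 100 + 0.6Q → Q* = 71.8182, P* = 143.0909.
At the ceiling P = 137, quantity supplied = (137 − 100)/0.6 = 61.6667.
Willingness to pay at Q' = 61.6667: 179 − 0.5·61.6667 = 148.1667.
ΔQ = 71.8182 − 61.6667 = 10.1515; wedge = 148.1667 − 137 = 11.1667.
DWL = ½ × 10.1515 × 11.1667 = $56.68.

$56.68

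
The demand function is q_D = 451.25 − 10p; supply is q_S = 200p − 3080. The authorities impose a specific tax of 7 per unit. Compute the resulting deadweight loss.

233.33

In inverse form: demand p = 45.125 − 0.1q, supply p = 15.4 + 0.005q.
Competitive equilibrium: 45.125 − 0.1q = 15.4 + 0.005q → q* = 283.0952, p* = 16.8155.
With the tax, the buyer price exceeds the seller price by 7: (45.125 − 0.1q) − (15.4 + 0.005q) = 7 → q' = 216.4286.
Δq = 283.0952 − 216.4286 = 66.6666; the wedge equals the tax, 7.
Welfare loss = ½ × 66.6666 × 7 = 233.33.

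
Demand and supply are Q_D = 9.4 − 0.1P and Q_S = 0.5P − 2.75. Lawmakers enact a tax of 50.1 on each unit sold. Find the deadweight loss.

104.58

In inverse form: demand P = 94 − 10Q, supply P = 5.5 + 2Q.
Competitive equilibrium: 94 − 10Q = 5.5 + 2Q → Q* = 7.375, P* = 20.25.
With the tax, the buyer price exceeds the seller price by 50.1: (94 − 10Q) − (5.5 + 2Q) = 50.1 → Q' = 3.2.
ΔQ = 7.375 − 3.2 = 4.175; the wedge equals the tax, 50.1.
Deadweight loss = ½ × 4.175 × 50.1 = 104.58.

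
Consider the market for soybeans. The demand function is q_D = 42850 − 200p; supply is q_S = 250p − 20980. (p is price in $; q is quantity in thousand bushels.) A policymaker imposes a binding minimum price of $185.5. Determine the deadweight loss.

$343045.36 thousand

In inverse form: demand p = 214.25 − 0.005q, supply p = 83.92 + 0.004q.
Competitive equilibrium: 214.25 − 0.005q = 83.92 + 0.004q → q* = 14481.1111, p* = 141.8444.
At the floor p = 185.5, quantity demanded = (214.25 − 185.5)/0.005 = 5750.
Sellers' marginal cost at q' = 5750: 83.92 + 0.004·5750 = 106.92.
Δq = 14481.1111 − 5750 = 8731.1111; wedge = 185.5 − 106.92 = 78.58.
Welfare loss = ½ × 8731.1111 × 78.58 = $343045.36 thousand.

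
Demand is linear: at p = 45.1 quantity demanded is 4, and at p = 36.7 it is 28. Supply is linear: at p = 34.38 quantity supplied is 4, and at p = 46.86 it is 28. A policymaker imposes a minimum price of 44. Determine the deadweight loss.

Demand slope = (36.7 − 45.1)/(28 − 4) = −0.35, so p = 46.5 − 0.35q.
Supply slope = (46.86 − 34.38)/(28 − 4) = 0.52, so p = 32.3 + 0.52q.
Competitive equilibrium: 46.5 − 0.35q = 32.3 + 0.52q → q* = 16.3218, p* = 40.7874.
At the floor p = 44, quantity demanded = (46.5 − 44)/0.35 = 7.1429.
Sellers' marginal cost at q' = 7.1429: 32.3 + 0.52·7.1429 = 36.0143.
Δq = 16.3218 − 7.1429 = 9.1789; wedge = 44 − 36.0143 = 7.9857.
Welfare loss = ½ × 9.1789 × 7.9857 = 36.65.

36.65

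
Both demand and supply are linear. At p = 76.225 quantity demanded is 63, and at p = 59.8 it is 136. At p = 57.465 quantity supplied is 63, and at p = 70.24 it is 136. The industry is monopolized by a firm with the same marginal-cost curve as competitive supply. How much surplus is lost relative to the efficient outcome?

Demand slope = (59.8 − 76.225)/(136 − 63) = −0.225, so p = 90.4 − 0.225q.
Supply slope = (70.24 − 57.465)/(136 − 63) = 0.175, so p = 46.44 + 0.175q.
Competitive equilibrium: 90.4 − 0.225q = 46.44 + 0.175q → q* = 109.9, p* = 65.6725.
Marginal revenue: MR = 90.4 − 0.45q. Set MR = MC: 90.4 − 0.45q = 46.44 + 0.175q → q_m = 70.336.
Price p_m = 90.4 − 0.225·70.336 = 74.5744; MC(q_m) = 46.44 + 0.175·70.336 = 58.7488.
Competitive q* = 109.9, so Δq = 39.564; wedge = 74.5744 − 58.7488 = 15.8256.
Welfare loss = ½ × 39.564 × 15.8256 = 313.06.

313.06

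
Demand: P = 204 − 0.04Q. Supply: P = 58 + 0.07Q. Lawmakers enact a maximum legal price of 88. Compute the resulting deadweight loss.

44421.52

Competitive equilibrium: 204 − 0.04Q = 58 + 0.07Q → Q* = 1327.27273, P* = 150.90909.
At the ceiling P = 88, quantity supplied = (88 − 58)/0.07 = 428.57143.
Willingness to pay at Q' = 428.57143: 204 − 0.04·428.57143 = 186.85714.
ΔQ = 1327.27273 − 428.57143 = 898.7013; wedge = 186.85714 − 88 = 98.85714.
Welfare loss = ½ × 898.7013 × 98.85714 = 44421.52.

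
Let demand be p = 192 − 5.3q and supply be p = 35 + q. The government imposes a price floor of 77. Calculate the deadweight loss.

Competitive equilibrium: 192 − 5.3q = 35 + q → q* = 24.9206, p* = 59.9206.
At the floor p = 77, quantity demanded = (192 − 77)/5.3 = 21.6981.
Sellers' marginal cost at q' = 21.6981: 35 + 1·21.6981 = 56.6981.
Δq = 24.9206 − 21.6981 = 3.2225; wedge = 77 − 56.6981 = 20.3019.
Deadweight loss = ½ × 3.2225 × 20.3019 = 32.71.

32.71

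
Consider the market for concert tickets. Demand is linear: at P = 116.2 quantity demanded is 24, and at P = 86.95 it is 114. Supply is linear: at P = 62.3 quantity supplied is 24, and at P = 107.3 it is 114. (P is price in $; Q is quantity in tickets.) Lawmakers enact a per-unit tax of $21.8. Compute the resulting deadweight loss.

Demand slope = (86.95 − 116.2)/(114 − 24) = −0.325, so P = 124 − 0.325Q.
Supply slope = (107.3 − 62.3)/(114 − 24) = 0.5, so P = 50.3 + 0.5Q.
Competitive equilibrium: 124 − 0.325Q = 50.3 + 0.5Q → Q* = 89.3333, P* = 94.9667.
With the tax, the buyer price exceeds the seller price by 21.8: (124 − 0.325Q) − (50.3 + 0.5Q) = 21.8 → Q' = 62.9091.
ΔQ = 89.3333 − 62.9091 = 26.4242; the wedge equals the tax, 21.8.
The triangle = ½ × 26.4242 × 21.8 = $288.02.

$288.02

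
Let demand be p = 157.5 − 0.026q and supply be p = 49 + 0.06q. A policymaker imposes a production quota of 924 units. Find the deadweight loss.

4901.68

Competitive equilibrium: 157.5 − 0.026q = 49 + 0.06q → q* = 1261.6279, p* = 124.6977.
At q = 924: demand price = 157.5 − 0.026·924 = 133.476; supply price = 49 + 0.06·924 = 104.44.
Δq = 1261.6279 − 924 = 337.6279; wedge = 133.476 − 104.44 = 29.036.
Deadweight loss = ½ × 337.6279 × 29.036 = 4901.68.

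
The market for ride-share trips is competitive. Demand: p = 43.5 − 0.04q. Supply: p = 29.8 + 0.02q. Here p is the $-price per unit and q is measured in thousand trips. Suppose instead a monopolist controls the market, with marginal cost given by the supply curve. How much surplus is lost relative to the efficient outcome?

$250.25 thousand

Competitive equilibrium: 43.5 − 0.04q = 29.8 + 0.02q → q* = 228.3333, p* = 34.3667.
Marginal revenue: MR = 43.5 − 0.08q. Set MR = MC: 43.5 − 0.08q = 29.8 + 0.02q → q_m = 137.
Price p_m = 43.5 − 0.04·137 = 38.02; MC(q_m) = 29.8 + 0.02·137 = 32.54.
Competitive q* = 228.3333, so Δq = 91.3333; wedge = 38.02 − 32.54 = 5.48.
The triangle = ½ × 91.3333 × 5.48 = $250.25 thousand.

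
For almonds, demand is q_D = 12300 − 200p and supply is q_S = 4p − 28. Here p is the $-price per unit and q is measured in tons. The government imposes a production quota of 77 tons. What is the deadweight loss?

In inverse form: demand p = 61.5 − 0.005q, supply p = 7 + 0.25q.
Competitive equilibrium: 61.5 − 0.005q = 7 + 0.25q → q* = 213.7255, p* = 60.4314.
At q = 77: demand price = 61.5 − 0.005·77 = 61.115; supply price = 7 + 0.25·77 = 26.25.
Δq = 213.7255 − 77 = 136.7255; wedge = 61.115 − 26.25 = 34.865.
DWL = ½ × 136.7255 × 34.865 = $2383.47.

$2383.47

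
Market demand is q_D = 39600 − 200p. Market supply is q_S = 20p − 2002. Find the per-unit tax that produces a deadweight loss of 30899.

In inverse form: demand p = 198 − 0.005q, supply p = 100.1 + 0.05q.
Competitive equilibrium: 198 − 0.005q = 100.1 + 0.05q → q* = 1780, p* = 189.1.
A tax t gives Δq = t/0.055 and wedge t, so DWL = t²/0.11.
t²/0.11 = 30899 → t² = 3398.89 → t = 58.3.

58.3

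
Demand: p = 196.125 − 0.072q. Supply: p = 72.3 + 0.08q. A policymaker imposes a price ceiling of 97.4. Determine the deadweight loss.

Competitive equilibrium: 196.125 − 0.072q = 72.3 + 0.08q → q* = 814.6382, p* = 137.4711.
At the ceiling p = 97.4, quantity supplied = (97.4 − 72.3)/0.08 = 313.75.
Willingness to pay at q' = 313.75: 196.125 − 0.072·313.75 = 173.535.
Δq = 814.6382 − 313.75 = 500.8882; wedge = 173.535 − 97.4 = 76.135.
Welfare loss = ½ × 500.8882 × 76.135 = 19067.56.

19067.56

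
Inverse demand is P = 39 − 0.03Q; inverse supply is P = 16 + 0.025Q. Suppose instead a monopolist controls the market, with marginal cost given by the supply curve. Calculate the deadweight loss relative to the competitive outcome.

599.06

Competitive equilibrium: 39 − 0.03Q = 16 + 0.025Q → Q* = 418.1818, P* = 26.4545.
Marginal revenue: MR = 39 − 0.06Q. Set MR = MC: 39 − 0.06Q = 16 + 0.025Q → Q_m = 270.5882.
Price P_m = 39 − 0.03·270.5882 = 30.8824; MC(Q_m) = 16 + 0.025·270.5882 = 22.7647.
Competitive Q* = 418.1818, so ΔQ = 147.5936; wedge = 30.8824 − 22.7647 = 8.1177.
Deadweight loss = ½ × 147.5936 × 8.1177 = 599.06.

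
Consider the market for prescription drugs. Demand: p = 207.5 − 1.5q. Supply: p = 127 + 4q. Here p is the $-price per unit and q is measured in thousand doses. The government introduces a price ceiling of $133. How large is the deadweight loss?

Competitive equilibrium: 207.5 − 1.5q = 127 + 4q → q* = 14.6364, p* = 185.5455.
At the ceiling p = 133, quantity supplied = (133 − 127)/4 = 1.5.
Willingness to pay at q' = 1.5: 207.5 − 1.5·1.5 = 205.25.
Δq = 14.6364 − 1.5 = 13.1364; wedge = 205.25 − 133 = 72.25.
DWL = ½ × 13.1364 × 72.25 = $474.55 thousand.

$474.55 thousand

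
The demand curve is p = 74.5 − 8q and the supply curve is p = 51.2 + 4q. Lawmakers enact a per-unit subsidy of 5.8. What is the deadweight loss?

Competitive equilibrium: 74.5 − 8q = 51.2 + 4q → q* = 1.9417, p* = 58.9667.
The subsidy lowers effective supply by 5.8: p = 45.4 + 4q.
New quantity: 74.5 − 8q = 45.4 + 4q → q' = 2.425.
Overproduction Δq = 2.425 − 1.9417 = 0.4833; wedge = subsidy = 5.8.
DWL = ½ × 0.4833 × 5.8 = 1.40.

1.40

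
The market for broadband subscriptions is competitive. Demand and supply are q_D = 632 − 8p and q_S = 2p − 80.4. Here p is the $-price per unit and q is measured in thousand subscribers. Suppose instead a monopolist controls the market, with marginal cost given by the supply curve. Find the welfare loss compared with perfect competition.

In inverse form: demand p = 79 − 0.125q, supply p = 40.2 + 0.5q.
Competitive equilibrium: 79 − 0.125q = 40.2 + 0.5q → q* = 62.08, p* = 71.24.
Marginal revenue: MR = 79 − 0.25q. Set MR = MC: 79 − 0.25q = 40.2 + 0.5q → q_m = 51.7333.
Price p_m = 79 − 0.125·51.7333 = 72.5333; MC(q_m) = 40.2 + 0.5·51.7333 = 66.0667.
Competitive q* = 62.08, so Δq = 10.3467; wedge = 72.5333 − 66.0667 = 6.4666.
Deadweight loss = ½ × 10.3467 × 6.4666 = $33.45 thousand.

$33.45 thousand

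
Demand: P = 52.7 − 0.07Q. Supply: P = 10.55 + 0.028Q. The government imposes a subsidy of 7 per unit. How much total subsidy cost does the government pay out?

3510.71

Competitive equilibrium: 52.7 − 0.07Q = 10.55 + 0.028Q → Q* = 430.102, P* = 22.5929.
The subsidy lowers effective supply by 7: P = 3.55 + 0.028Q.
New quantity: 52.7 − 0.07Q = 3.55 + 0.028Q → Q' = 501.5306.
Total subsidy cost = 7 × 501.5306 = 3510.71.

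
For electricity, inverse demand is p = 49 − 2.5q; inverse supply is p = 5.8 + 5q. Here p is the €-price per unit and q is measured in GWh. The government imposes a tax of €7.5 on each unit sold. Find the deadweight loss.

Competitive equilibrium: 49 − 2.5q = 5.8 + 5q → q* = 5.76, p* = 34.6.
With the tax, the buyer price exceeds the seller price by 7.5: (49 − 2.5q) − (5.8 + 5q) = 7.5 → q' = 4.76.
Δq = 5.76 − 4.76 = 1; the wedge equals the tax, 7.5.
Welfare loss = ½ × 1 × 7.5 = €3.75.

€3.75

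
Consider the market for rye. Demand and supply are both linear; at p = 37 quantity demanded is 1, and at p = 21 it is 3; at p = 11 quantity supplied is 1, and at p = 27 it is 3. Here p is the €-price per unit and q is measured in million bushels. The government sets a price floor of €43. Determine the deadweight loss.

Demand slope = (21 − 37)/(3 − 1) = −8, so p = 45 − 8q.
Supply slope = (27 − 11)/(3 − 1) = 8, so p = 3 + 8q.
Competitive equilibrium: 45 − 8q = 3 + 8q → q* = 2.625, p* = 24.
At the floor p = 43, quantity demanded = (45 − 43)/8 = 0.25.
Sellers' marginal cost at q' = 0.25: 3 + 8·0.25 = 5.
Δq = 2.625 − 0.25 = 2.375; wedge = 43 − 5 = 38.
DWL = ½ × 2.375 × 38 = €45.125 million.

€45.125 million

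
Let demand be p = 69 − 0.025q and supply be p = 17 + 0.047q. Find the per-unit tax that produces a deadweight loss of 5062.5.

27

Competitive equilibrium: 69 − 0.025q = 17 + 0.047q → q* = 722.2222, p* = 50.9444.
A tax t gives Δq = t/0.072 and wedge t, so DWL = t²/0.144.
t²/0.144 = 5062.5 → t² = 729 → t = 27.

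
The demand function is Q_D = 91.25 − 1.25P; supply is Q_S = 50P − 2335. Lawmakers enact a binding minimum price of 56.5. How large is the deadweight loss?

53.73

In inverse form: demand P = 73 − 0.8Q, supply P = 46.7 + 0.02Q.
Competitive equilibrium: 73 − 0.8Q = 46.7 + 0.02Q → Q* = 32.0732, P* = 47.3415.
At the floor P = 56.5, quantity demanded = (73 − 56.5)/0.8 = 20.625.
Sellers' marginal cost at Q' = 20.625: 46.7 + 0.02·20.625 = 47.1125.
ΔQ = 32.0732 − 20.625 = 11.4482; wedge = 56.5 − 47.1125 = 9.3875.
Welfare loss = ½ × 11.4482 × 9.3875 = 53.73.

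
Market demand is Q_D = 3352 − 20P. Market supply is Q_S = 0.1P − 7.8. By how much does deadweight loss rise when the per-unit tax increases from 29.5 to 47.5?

68.96

In inverse form: demand P = 167.6 − 0.05Q, supply P = 78 + 10Q.
Competitive equilibrium: 167.6 − 0.05Q = 78 + 10Q → Q* = 8.9154, P* = 167.1542.
For a per-unit tax t: ΔQ = t/10.05, so DWL = ½·t·(t/10.05) = t²/20.1.
At t = 29.5: DWL = 43.296. At t = 47.5: DWL = 112.251.
Increase = 112.251 − 43.296 = 68.96.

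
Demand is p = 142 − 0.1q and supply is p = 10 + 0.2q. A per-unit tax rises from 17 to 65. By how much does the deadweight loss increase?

6560

Competitive equilibrium: 142 − 0.1q = 10 + 0.2q → q* = 440, p* = 98.
For a per-unit tax t: Δq = t/0.3, so DWL = ½·t·(t/0.3) = t²/0.6.
At t = 17: DWL = 481.667. At t = 65: DWL = 7041.667.
Increase = 7041.667 − 481.667 = 6560.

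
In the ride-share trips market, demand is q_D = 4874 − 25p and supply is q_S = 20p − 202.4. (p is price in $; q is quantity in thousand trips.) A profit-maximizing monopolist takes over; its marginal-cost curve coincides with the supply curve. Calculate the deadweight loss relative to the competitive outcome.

In inverse form: demand p = 194.96 − 0.04q, supply p = 10.12 + 0.05q.
Competitive equilibrium: 194.96 − 0.04q = 10.12 + 0.05q → q* = 2053.77778, p* = 112.80889.
Marginal revenue: MR = 194.96 − 0.08q. Set MR = MC: 194.96 − 0.08q = 10.12 + 0.05q → q_m = 1421.84615.
Price p_m = 194.96 − 0.04·1421.84615 = 138.08615; MC(q_m) = 10.12 + 0.05·1421.84615 = 81.21231.
Competitive q* = 2053.77778, so Δq = 631.93163; wedge = 138.08615 − 81.21231 = 56.87384.
The triangle = ½ × 631.93163 × 56.87384 = $17970.19 thousand.

$17970.19 thousand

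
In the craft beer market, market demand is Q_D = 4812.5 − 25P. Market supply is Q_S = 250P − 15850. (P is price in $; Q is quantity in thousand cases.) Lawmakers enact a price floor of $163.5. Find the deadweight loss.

$107361.82 thousand

In inverse form: demand P = 192.5 − 0.04Q, supply P = 63.4 + 0.004Q.
Competitive equilibrium: 192.5 − 0.04Q = 63.4 + 0.004Q → Q* = 2934.0909, P* = 75.1364.
At the floor P = 163.5, quantity demanded = (192.5 − 163.5)/0.04 = 725.
Sellers' marginal cost at Q' = 725: 63.4 + 0.004·725 = 66.3.
ΔQ = 2934.0909 − 725 = 2209.0909; wedge = 163.5 − 66.3 = 97.2.
DWL = ½ × 2209.0909 × 97.2 = $107361.82 thousand.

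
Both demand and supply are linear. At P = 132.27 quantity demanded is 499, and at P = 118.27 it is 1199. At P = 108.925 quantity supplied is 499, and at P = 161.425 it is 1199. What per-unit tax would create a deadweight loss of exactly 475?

Demand slope = (118.27 − 132.27)/(1199 − 499) = −0.02, so P = 142.25 − 0.02Q.
Supply slope = (161.425 − 108.925)/(1199 − 499) = 0.075, so P = 71.5 + 0.075Q.
Competitive equilibrium: 142.25 − 0.02Q = 71.5 + 0.075Q → Q* = 744.7368, P* = 127.3553.
A tax t gives ΔQ = t/0.095 and wedge t, so DWL = t²/0.19.
t²/0.19 = 475 → t² = 90.25 → t = 9.5.

9.5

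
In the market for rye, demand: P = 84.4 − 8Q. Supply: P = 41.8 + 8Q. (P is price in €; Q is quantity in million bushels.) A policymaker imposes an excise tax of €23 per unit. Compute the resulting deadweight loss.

€16.53 million

Competitive equilibrium: 84.4 − 8Q = 41.8 + 8Q → Q* = 2.6625, P* = 63.1.
With the tax, the buyer price exceeds the seller price by 23: (84.4 − 8Q) − (41.8 + 8Q) = 23 → Q' = 1.225.
ΔQ = 2.6625 − 1.225 = 1.4375; the wedge equals the tax, 23.
DWL = ½ × 1.4375 × 23 = €16.53 million.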